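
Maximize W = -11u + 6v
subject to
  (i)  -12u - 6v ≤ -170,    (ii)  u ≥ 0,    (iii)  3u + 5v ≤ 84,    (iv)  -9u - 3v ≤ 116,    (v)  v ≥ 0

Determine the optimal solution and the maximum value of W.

u = 173/21, v = 83/7, maximum W = -409/21

Feasible corners and W = -11u + 6v:
  (173/21, 83/7) → W = -409/21
  (85/6, 0) → W = -935/6
  (28, 0) → W = -308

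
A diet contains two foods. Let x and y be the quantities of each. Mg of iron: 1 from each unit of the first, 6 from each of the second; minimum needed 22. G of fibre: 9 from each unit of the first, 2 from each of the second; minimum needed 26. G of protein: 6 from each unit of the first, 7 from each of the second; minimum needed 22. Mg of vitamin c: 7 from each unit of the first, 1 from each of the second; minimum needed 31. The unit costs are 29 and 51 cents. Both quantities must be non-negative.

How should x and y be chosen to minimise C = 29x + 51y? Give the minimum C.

The feasible region is unbounded (it extends along (0, 1), (1, 0)), but C strictly increases along every unbounded feasible direction, so there is no improving ray and the minimum is attained at a vertex.

At the optimal vertex, x + 6y = 22 and 7x + y = 31.
Solving simultaneously gives x = 4, y = 3.

x = 4, y = 3, minimum C = 269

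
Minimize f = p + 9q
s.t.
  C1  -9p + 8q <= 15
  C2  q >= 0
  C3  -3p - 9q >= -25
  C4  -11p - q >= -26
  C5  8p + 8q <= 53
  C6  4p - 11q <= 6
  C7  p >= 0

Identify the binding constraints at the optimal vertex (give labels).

Extreme points and f = p + 9q:
  (13/21, 18/7) → f = 499/21
  (0, 15/8) → f = 135/8
  (3/2, 0) → f = 3/2
  (0, 0) → f = 0
  (209/96, 197/96) → f = 991/48
  (292/125, 38/125) → f = 634/125

The minimum is at (0, 0). Substituting into each constraint, equality holds for C2 and C7; the remaining constraints have slack.

C2 and C7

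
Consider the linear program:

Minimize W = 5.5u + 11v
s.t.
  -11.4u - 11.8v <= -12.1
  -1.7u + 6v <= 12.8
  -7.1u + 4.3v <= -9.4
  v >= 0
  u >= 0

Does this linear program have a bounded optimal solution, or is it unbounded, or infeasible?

bounded optimum

Feasible corners and W = 5.5u + 11v:
  (11144/3529, 10686/3529) → W = 178838/3529
  (94/71, 0) → W = 517/71
The feasible region has finitely many vertices and no improving ray; the minimum is 517/71 at (94/71, 0).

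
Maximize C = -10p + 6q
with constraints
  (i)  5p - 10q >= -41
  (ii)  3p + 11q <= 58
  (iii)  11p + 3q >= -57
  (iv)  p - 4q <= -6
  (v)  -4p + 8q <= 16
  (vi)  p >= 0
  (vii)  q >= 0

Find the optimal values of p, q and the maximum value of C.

p = 0, q = 2, maximum C = 12

Corner points and C = -10p + 6q:
  (166/23, 76/23) → C = -1204/23
  (72/17, 70/17) → C = -300/17
  (0, 3/2) → C = 9
  (0, 2) → C = 12

At the optimal vertex, -4p + 8q = 16 and p = 0.
Solving simultaneously gives p = 0, q = 2.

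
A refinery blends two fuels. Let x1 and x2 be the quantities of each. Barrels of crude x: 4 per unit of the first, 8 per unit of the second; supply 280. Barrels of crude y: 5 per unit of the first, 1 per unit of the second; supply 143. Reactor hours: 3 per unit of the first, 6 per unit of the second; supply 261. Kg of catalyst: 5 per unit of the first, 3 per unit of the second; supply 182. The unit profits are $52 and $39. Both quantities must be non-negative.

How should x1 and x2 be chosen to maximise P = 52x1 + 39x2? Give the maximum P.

Feasible corners and P = 52x1 + 39x2:
  (0, 0) → P = 0
  (0, 35) → P = 1365
  (143/5, 0) → P = 7436/5
  (22, 24) → P = 2080
  (247/10, 39/2) → P = 20449/10

The binding constraints are 4x1 + 8x2 = 280 and 5x1 + 3x2 = 182.
Solving simultaneously gives x1 = 22, x2 = 24.

x1 = 22, x2 = 24, maximum P = 2080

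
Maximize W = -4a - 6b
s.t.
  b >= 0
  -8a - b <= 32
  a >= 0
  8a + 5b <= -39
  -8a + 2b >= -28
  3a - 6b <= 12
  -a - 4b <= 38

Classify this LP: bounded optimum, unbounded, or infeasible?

The boundaries b = 0 and a = 0 meet at (0, 0), but that point violates 8a + 5b ≤ -39. Every candidate vertex is excluded by some other constraint, so the feasible region is empty.

infeasible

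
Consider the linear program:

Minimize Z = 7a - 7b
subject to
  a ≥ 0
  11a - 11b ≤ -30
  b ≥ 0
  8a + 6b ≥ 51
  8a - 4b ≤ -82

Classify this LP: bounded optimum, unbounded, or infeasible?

From the feasible point (0, 41/2), moving in the direction (0, 1) keeps every constraint satisfied while Z decreases without bound.

unbounded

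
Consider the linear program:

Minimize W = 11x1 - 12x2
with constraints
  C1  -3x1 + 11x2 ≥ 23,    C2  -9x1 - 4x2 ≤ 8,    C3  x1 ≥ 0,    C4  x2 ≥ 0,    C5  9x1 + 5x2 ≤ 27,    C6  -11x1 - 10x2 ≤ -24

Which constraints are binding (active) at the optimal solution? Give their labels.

Extreme points and W = 11x1 - 12x2:
  (91/57, 48/19) → W = -727/57
  (34/151, 325/151) → W = -3526/151
  (0, 27/5) → W = -324/5
  (0, 12/5) → W = -144/5

The minimum is at (0, 27/5). Substituting into each constraint, equality holds for C3 and C5; the remaining constraints have slack.

C3 and C5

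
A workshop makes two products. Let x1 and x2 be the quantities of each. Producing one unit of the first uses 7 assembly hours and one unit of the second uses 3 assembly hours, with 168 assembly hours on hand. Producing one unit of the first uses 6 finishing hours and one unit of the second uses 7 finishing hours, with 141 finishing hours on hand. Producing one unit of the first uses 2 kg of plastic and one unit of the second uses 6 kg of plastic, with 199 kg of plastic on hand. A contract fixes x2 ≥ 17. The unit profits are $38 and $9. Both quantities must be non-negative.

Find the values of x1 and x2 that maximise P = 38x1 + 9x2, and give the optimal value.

Corner points and P = 38x1 + 9x2:
  (0, 141/7) → P = 1269/7
  (0, 17) → P = 153
  (11/3, 17) → P = 877/3

At the optimal vertex, 6x1 + 7x2 = 141 and x2 = 17.
Solving simultaneously gives x1 = 11/3, x2 = 17.

x1 = 11/3, x2 = 17, maximum P = 877/3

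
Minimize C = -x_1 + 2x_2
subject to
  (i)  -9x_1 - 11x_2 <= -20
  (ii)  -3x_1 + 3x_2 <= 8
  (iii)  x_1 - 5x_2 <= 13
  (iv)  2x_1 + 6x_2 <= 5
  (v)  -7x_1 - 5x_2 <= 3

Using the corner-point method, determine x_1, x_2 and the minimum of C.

Corner points and C = -x_1 + 2x_2:
  (243/56, -97/56) → C = -437/56
  (65/32, 5/32) → C = -55/32
  (103/16, -21/16) → C = -145/16

The optimum lies where x_1 - 5x_2 = 13 and 2x_1 + 6x_2 = 5.
Solving simultaneously gives x_1 = 103/16, x_2 = -21/16.

x_1 = 103/16, x_2 = -21/16, minimum C = -145/16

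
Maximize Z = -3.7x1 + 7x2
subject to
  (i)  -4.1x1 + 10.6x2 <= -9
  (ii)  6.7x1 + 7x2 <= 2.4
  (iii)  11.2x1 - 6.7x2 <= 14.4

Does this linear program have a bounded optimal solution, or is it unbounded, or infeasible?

From the feasible point (737/831, -841/1662), moving in the direction (-10.6, -4.1) keeps every constraint satisfied while Z increases without bound.

unbounded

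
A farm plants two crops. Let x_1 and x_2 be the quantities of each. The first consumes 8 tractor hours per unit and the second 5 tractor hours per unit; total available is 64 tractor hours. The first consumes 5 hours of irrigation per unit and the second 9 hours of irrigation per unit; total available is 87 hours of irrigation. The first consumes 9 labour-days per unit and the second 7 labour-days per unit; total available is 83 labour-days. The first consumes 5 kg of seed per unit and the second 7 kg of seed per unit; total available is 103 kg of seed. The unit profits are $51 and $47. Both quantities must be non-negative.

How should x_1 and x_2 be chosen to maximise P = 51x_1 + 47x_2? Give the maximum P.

x_1 = 3, x_2 = 8, maximum P = 529

Feasible corners and P = 51x_1 + 47x_2:
  (0, 0) → P = 0
  (0, 29/3) → P = 1363/3
  (8, 0) → P = 408
  (3, 8) → P = 529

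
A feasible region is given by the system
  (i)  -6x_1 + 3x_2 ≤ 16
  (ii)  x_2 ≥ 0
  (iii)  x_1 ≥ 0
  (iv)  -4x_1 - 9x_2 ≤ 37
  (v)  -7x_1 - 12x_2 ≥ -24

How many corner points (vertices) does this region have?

Of the 10 pairwise boundary intersections, those satisfying every inequality are:
  (0, 0)
  (24/7, 0)
  (0, 2)

3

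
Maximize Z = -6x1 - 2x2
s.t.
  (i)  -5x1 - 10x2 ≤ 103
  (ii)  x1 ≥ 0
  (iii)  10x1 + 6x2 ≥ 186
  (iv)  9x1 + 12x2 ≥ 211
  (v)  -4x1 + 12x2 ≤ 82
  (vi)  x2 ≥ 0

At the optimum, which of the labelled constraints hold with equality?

Vertices and Z = -6x1 - 2x2:
  (161/11, 218/33) → Z = -3334/33
  (145/12, 391/36) → Z = -848/9
  (211/9, 0) → Z = -422/3
The feasible region is unbounded (it extends along (3, 1), (1, 0)), but Z strictly decreases along every unbounded feasible direction, so there is no improving ray and the maximum is attained at a vertex.

The maximum is at (145/12, 391/36). Substituting into each constraint, equality holds for (iii) and (v); the remaining constraints have slack.

(iii) and (v)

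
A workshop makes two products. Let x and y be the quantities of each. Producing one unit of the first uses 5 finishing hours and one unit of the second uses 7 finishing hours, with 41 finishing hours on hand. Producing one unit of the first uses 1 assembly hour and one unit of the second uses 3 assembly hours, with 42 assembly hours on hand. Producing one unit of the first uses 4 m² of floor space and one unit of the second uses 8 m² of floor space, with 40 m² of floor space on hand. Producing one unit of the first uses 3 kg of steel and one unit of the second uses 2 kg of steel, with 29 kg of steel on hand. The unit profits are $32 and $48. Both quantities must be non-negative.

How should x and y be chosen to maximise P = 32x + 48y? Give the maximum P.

x = 4, y = 3, maximum P = 272

Extreme points and P = 32x + 48y:
  (0, 0) → P = 0
  (0, 5) → P = 240
  (41/5, 0) → P = 1312/5
  (4, 3) → P = 272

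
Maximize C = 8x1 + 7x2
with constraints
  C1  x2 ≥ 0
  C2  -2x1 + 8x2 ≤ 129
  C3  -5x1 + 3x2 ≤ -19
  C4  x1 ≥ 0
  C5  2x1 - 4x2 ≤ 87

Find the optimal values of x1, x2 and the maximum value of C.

x1 = 303/2, x2 = 54, maximum C = 1590

Vertices and C = 8x1 + 7x2:
  (19/5, 0) → C = 152/5
  (87/2, 0) → C = 348
  (539/34, 683/34) → C = 9093/34
  (303/2, 54) → C = 1590

At the optimal vertex, -2x1 + 8x2 = 129 and 2x1 - 4x2 = 87.
Solving simultaneously gives x1 = 303/2, x2 = 54.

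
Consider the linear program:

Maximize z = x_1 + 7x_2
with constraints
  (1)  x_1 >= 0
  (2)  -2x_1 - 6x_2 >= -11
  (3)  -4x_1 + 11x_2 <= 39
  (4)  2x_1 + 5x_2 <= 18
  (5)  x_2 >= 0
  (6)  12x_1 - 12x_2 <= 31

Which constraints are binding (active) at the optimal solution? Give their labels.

(1) and (2)

Feasible corners and z = x_1 + 7x_2:
  (0, 11/6) → z = 77/6
  (0, 0) → z = 0
  (53/16, 35/48) → z = 101/12
  (31/12, 0) → z = 31/12

The maximum is at (0, 11/6). Substituting into each constraint, equality holds for (1) and (2); the remaining constraints have slack.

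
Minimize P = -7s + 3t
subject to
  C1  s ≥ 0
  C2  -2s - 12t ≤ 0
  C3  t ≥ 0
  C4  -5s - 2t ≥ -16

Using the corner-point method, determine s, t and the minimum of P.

Feasible corners and P = -7s + 3t:
  (0, 0) → P = 0
  (0, 8) → P = 24
  (16/5, 0) → P = -112/5

The optimum lies where t = 0 and -5s - 2t = -16.
Solving simultaneously gives s = 16/5, t = 0.

s = 16/5, t = 0, minimum P = -112/5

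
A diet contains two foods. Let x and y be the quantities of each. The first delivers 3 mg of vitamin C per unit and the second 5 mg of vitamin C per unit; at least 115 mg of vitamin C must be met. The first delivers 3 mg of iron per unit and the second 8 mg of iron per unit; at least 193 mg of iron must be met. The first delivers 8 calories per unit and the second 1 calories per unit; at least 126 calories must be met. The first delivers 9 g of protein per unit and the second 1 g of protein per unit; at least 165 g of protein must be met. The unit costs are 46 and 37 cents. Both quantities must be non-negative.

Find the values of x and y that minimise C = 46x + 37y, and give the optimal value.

The feasible region is unbounded (it extends along (0, 1), (1, 0)), but C strictly increases along every unbounded feasible direction, so there is no improving ray and the minimum is attained at a vertex.

The optimum lies where 3x + 8y = 193 and 9x + y = 165.
Solving simultaneously gives x = 49/3, y = 18.

x = 49/3, y = 18, minimum C = 4252/3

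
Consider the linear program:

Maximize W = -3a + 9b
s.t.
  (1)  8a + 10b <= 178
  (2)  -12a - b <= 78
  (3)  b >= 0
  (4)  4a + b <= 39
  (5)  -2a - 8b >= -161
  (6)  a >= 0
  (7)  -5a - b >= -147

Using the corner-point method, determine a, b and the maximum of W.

a = 0, b = 89/5, maximum W = 801/5

The binding constraints are 8a + 10b = 178 and a = 0.
Solving simultaneously gives a = 0, b = 89/5.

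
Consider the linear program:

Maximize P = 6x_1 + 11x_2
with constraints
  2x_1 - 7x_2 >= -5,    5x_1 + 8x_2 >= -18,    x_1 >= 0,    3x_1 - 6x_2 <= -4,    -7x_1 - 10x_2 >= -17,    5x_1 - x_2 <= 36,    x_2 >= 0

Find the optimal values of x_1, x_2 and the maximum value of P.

x_1 = 2/9, x_2 = 7/9, maximum P = 89/9

Feasible corners and P = 6x_1 + 11x_2:
  (0, 5/7) → P = 55/7
  (2/9, 7/9) → P = 89/9
  (0, 2/3) → P = 22/3

The binding constraints are 2x_1 - 7x_2 = -5 and 3x_1 - 6x_2 = -4.
Solving simultaneously gives x_1 = 2/9, x_2 = 7/9.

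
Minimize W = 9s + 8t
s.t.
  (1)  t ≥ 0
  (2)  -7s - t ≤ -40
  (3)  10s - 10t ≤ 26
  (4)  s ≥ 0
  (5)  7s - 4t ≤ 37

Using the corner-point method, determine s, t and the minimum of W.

s = 213/40, t = 109/40, minimum W = 2789/40

The feasible region is unbounded (it extends along (0, 1), (4, 7)), but W strictly increases along every unbounded feasible direction, so there is no improving ray and the minimum is attained at a vertex.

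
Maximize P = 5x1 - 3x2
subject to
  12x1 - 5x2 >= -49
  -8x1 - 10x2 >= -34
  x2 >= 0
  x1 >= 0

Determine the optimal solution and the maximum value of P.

Vertices and P = 5x1 - 3x2:
  (17/4, 0) → P = 85/4
  (0, 17/5) → P = -51/5
  (0, 0) → P = 0

x1 = 17/4, x2 = 0, maximum P = 85/4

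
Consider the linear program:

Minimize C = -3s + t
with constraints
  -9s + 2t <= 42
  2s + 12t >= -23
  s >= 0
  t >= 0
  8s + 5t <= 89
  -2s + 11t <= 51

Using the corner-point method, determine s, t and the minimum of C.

Feasible corners and C = -3s + t:
  (0, 0) → C = 0
  (0, 51/11) → C = 51/11
  (89/8, 0) → C = -267/8
  (362/49, 293/49) → C = -793/49

The optimum lies where t = 0 and 8s + 5t = 89.
Solving simultaneously gives s = 89/8, t = 0.

s = 89/8, t = 0, minimum C = -267/8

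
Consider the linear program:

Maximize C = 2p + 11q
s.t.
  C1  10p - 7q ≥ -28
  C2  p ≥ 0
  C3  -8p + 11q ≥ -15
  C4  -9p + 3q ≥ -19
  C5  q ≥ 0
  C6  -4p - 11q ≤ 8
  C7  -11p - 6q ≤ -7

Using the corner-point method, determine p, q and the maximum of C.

p = 217/33, q = 442/33, maximum C = 5296/33

Corner points and C = 2p + 11q:
  (0, 4) → C = 44
  (217/33, 442/33) → C = 5296/33
  (0, 7/6) → C = 77/6
  (164/75, 17/75) → C = 103/15
  (15/8, 0) → C = 15/4
  (7/11, 0) → C = 14/11

At the optimal vertex, 10p - 7q = -28 and -9p + 3q = -19.
Solving simultaneously gives p = 217/33, q = 442/33.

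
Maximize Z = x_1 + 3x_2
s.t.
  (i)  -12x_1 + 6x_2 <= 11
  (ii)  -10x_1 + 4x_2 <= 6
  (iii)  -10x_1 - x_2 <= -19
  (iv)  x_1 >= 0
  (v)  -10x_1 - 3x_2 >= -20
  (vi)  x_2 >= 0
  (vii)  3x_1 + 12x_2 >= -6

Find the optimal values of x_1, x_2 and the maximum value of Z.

x_1 = 37/20, x_2 = 1/2, maximum Z = 67/20

Feasible corners and Z = x_1 + 3x_2:
  (37/20, 1/2) → Z = 67/20
  (19/10, 0) → Z = 19/10
  (2, 0) → Z = 2

At the optimal vertex, -10x_1 - x_2 = -19 and -10x_1 - 3x_2 = -20.
Solving simultaneously gives x_1 = 37/20, x_2 = 1/2.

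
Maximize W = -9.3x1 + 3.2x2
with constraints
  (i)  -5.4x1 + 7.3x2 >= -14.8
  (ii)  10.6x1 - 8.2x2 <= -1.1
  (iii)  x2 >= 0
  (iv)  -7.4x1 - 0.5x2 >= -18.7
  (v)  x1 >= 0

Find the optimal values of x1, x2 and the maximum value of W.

x1 = 0, x2 = 37.4, maximum W = 119.68

Extreme points and W = -9.3x1 + 3.2x2:
  (15279/6598, 10318/3299) → W = -152119/13196
  (0, 11/82) → W = 88/205
  (0, 187/5) → W = 2992/25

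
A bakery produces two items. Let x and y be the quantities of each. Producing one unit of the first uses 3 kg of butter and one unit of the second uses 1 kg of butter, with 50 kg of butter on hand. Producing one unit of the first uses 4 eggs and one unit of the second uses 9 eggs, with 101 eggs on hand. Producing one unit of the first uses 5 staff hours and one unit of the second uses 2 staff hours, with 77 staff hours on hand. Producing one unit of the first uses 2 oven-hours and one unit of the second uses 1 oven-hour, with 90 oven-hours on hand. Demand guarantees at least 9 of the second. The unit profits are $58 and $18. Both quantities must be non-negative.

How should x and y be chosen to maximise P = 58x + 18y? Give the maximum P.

x = 5, y = 9, maximum P = 452

Vertices and P = 58x + 18y:
  (0, 101/9) → P = 202
  (0, 9) → P = 162
  (5, 9) → P = 452

The binding constraints are 4x + 9y = 101 and y = 9.
Solving simultaneously gives x = 5, y = 9.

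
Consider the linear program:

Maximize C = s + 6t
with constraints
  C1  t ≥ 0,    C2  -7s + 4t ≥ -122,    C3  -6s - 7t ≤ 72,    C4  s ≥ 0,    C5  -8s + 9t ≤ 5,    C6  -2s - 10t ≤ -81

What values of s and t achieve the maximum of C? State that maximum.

Corner points and C = s + 6t:
  (1118/31, 1011/31) → C = 7184/31
  (772/39, 323/78) → C = 1741/39
  (97/14, 47/7) → C = 661/14

The binding constraints are -7s + 4t = -122 and -8s + 9t = 5.
Solving simultaneously gives s = 1118/31, t = 1011/31.

s = 1118/31, t = 1011/31, maximum C = 7184/31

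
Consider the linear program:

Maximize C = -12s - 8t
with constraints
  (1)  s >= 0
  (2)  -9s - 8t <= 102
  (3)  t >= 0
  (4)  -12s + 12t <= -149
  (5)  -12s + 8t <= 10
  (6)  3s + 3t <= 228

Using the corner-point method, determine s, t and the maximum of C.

Vertices and C = -12s - 8t:
  (149/12, 0) → C = -149
  (76, 0) → C = -912
  (1061/24, 763/24) → C = -4709/6

The optimum lies where t = 0 and -12s + 12t = -149.
Solving simultaneously gives s = 149/12, t = 0.

s = 149/12, t = 0, maximum C = -149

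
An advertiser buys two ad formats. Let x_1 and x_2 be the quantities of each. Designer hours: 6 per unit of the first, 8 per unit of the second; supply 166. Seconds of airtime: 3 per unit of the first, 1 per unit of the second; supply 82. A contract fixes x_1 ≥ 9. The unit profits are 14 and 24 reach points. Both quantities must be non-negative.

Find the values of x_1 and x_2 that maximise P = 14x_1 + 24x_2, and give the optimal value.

Feasible corners and P = 14x_1 + 24x_2:
  (82/3, 0) → P = 1148/3
  (9, 0) → P = 126
  (245/9, 1/3) → P = 3502/9
  (9, 14) → P = 462

x_1 = 9, x_2 = 14, maximum P = 462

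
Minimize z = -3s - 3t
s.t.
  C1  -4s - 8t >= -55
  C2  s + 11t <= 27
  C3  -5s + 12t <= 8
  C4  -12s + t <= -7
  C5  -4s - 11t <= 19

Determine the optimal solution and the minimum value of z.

Corner points and z = -3s - 3t:
  (389/36, 53/36) → z = -221/6
  (757/12, -74/3) → z = -461/4
  (236/67, 143/67) → z = -1137/67
  (92/139, 131/139) → z = -669/139
  (29/68, -32/17) → z = 297/68

The optimum lies where -4s - 8t = -55 and -4s - 11t = 19.
Solving simultaneously gives s = 757/12, t = -74/3.

s = 757/12, t = -74/3, minimum z = -461/4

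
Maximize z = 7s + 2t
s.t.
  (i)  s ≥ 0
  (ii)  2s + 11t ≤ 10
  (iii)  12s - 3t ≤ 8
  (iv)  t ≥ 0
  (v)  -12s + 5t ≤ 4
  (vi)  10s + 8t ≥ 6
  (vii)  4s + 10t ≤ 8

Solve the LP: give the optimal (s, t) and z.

Extreme points and z = 7s + 2t:
  (0, 4/5) → z = 8/5
  (0, 3/4) → z = 3/2
  (2/3, 0) → z = 14/3
  (26/33, 16/33) → z = 214/33
  (3/5, 0) → z = 21/5

The optimum lies where 12s - 3t = 8 and 4s + 10t = 8.
Solving simultaneously gives s = 26/33, t = 16/33.

s = 26/33, t = 16/33, maximum z = 214/33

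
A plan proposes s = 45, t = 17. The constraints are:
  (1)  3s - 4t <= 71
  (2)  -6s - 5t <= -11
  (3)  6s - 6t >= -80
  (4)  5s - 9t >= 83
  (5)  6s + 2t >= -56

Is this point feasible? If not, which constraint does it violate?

Constraint (4): 5s - 9t = 72, which is not ≥ 83. All other constraints are satisfied.

not feasible — violates (4)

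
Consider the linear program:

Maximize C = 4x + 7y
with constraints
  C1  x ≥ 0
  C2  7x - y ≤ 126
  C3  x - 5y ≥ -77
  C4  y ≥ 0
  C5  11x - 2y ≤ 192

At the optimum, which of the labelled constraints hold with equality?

C2 and C3

Feasible corners and C = 4x + 7y:
  (0, 77/5) → C = 539/5
  (0, 0) → C = 0
  (707/34, 665/34) → C = 7483/34
  (20, 14) → C = 178
  (192/11, 0) → C = 768/11

The maximum is at (707/34, 665/34). Substituting into each constraint, equality holds for C2 and C3; the remaining constraints have slack.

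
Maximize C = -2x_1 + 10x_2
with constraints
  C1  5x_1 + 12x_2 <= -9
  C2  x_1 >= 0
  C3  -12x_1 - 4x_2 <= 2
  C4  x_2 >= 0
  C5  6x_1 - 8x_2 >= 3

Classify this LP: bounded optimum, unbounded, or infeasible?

The boundaries 5x_1 + 12x_2 = -9 and -12x_1 - 4x_2 = 2 meet at (3/31, -49/62), but that point violates x_2 ≥ 0. Every candidate vertex is excluded by some other constraint, so the feasible region is empty.

infeasible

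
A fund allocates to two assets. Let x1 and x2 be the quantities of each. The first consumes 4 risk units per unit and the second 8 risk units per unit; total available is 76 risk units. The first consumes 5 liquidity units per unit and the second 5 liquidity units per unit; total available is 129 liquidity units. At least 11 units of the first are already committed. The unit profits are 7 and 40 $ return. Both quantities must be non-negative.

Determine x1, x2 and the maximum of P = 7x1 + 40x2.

x1 = 11, x2 = 4, maximum P = 237

Vertices and P = 7x1 + 40x2:
  (19, 0) → P = 133
  (11, 0) → P = 77
  (11, 4) → P = 237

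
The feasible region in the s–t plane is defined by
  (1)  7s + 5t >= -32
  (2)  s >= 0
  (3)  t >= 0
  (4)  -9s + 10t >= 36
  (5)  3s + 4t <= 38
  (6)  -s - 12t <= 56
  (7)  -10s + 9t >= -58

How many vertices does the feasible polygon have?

Pairwise boundary intersections that survive every other constraint:
  (0, 18/5)
  (0, 19/2)
  (118/33, 75/11)

3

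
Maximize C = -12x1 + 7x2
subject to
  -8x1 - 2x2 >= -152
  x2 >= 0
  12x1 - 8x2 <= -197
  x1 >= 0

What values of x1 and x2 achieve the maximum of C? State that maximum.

Vertices and C = -12x1 + 7x2:
  (411/44, 425/11) → C = 1742/11
  (0, 76) → C = 532
  (0, 197/8) → C = 1379/8

x1 = 0, x2 = 76, maximum C = 532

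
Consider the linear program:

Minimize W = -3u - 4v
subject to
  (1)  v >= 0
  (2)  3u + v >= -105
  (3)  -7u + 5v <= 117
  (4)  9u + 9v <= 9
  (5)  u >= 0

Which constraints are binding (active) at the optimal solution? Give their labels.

(4) and (5)

Vertices and W = -3u - 4v:
  (1, 0) → W = -3
  (0, 0) → W = 0
  (0, 1) → W = -4

The minimum is at (0, 1). Substituting into each constraint, equality holds for (4) and (5); the remaining constraints have slack.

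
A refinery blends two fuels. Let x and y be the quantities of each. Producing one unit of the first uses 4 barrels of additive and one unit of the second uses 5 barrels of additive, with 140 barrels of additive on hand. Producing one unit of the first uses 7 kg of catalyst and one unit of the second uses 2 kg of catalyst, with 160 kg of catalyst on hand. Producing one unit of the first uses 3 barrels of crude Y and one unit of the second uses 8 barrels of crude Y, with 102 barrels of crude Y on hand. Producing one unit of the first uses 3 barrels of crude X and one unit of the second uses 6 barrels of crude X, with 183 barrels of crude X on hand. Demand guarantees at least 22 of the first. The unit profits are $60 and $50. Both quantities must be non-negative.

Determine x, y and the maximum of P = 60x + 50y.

Corner points and P = 60x + 50y:
  (160/7, 0) → P = 9600/7
  (22, 0) → P = 1320
  (22, 3) → P = 1470

At the optimal vertex, 7x + 2y = 160 and x = 22.
Solving simultaneously gives x = 22, y = 3.

x = 22, y = 3, maximum P = 1470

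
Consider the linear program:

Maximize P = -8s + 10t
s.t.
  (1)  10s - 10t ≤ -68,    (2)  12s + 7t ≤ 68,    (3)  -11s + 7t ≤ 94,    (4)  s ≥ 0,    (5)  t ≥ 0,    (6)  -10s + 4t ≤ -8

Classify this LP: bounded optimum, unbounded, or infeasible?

The boundaries 10s - 10t = -68 and 12s + 7t = 68 meet at (102/95, 748/95), but that point violates -10s + 4t ≤ -8. Every candidate vertex is excluded by some other constraint, so the feasible region is empty.

infeasible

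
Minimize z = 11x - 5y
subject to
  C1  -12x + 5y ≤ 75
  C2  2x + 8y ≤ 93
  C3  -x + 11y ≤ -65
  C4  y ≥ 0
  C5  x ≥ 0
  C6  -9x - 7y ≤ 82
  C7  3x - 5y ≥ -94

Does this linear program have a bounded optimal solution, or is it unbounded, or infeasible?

infeasible

The boundaries 2x + 8y = 93 and -x + 11y = -65 meet at (1543/30, -37/30), but that point violates y ≥ 0. Every candidate vertex is excluded by some other constraint, so the feasible region is empty.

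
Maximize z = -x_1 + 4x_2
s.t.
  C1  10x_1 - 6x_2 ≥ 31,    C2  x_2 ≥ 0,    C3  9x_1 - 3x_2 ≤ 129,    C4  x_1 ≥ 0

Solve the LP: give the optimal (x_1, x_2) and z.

x_1 = 227/8, x_2 = 337/8, maximum z = 1121/8

Corner points and z = -x_1 + 4x_2:
  (31/10, 0) → z = -31/10
  (227/8, 337/8) → z = 1121/8
  (43/3, 0) → z = -43/3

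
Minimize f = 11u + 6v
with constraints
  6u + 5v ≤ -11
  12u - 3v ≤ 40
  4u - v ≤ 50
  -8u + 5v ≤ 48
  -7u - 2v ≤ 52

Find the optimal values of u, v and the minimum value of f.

u = -76/45, v = -904/45, minimum f = -1252/9

Extreme points and f = 11u + 6v:
  (167/78, -62/13) → f = -395/78
  (-59/14, 20/7) → f = -409/14
  (-76/45, -904/45) → f = -1252/9
  (-356/51, -80/51) → f = -4396/51

The binding constraints are 12u - 3v = 40 and -7u - 2v = 52.
Solving simultaneously gives u = -76/45, v = -904/45.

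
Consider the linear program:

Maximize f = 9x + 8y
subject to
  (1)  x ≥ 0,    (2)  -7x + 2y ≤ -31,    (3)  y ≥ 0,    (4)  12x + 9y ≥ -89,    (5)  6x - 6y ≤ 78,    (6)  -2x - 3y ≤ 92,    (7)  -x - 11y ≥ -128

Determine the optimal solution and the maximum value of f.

x = 271/12, y = 115/12, maximum f = 3359/12

Vertices and f = 9x + 8y:
  (31/7, 0) → f = 279/7
  (597/79, 865/79) → f = 12293/79
  (13, 0) → f = 117
  (271/12, 115/12) → f = 3359/12

The binding constraints are 6x - 6y = 78 and -x - 11y = -128.
Solving simultaneously gives x = 271/12, y = 115/12.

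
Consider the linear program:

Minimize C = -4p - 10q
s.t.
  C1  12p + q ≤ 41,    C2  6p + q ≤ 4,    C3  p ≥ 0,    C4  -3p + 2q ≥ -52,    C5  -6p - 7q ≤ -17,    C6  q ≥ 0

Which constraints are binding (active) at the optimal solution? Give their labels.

C2 and C3

Extreme points and C = -4p - 10q:
  (0, 4) → C = -40
  (11/36, 13/6) → C = -206/9
  (0, 17/7) → C = -170/7

The minimum is at (0, 4). Substituting into each constraint, equality holds for C2 and C3; the remaining constraints have slack.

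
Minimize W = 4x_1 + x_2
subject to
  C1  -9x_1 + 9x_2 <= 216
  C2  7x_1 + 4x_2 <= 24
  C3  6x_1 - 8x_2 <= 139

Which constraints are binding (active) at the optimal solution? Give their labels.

Vertices and W = 4x_1 + x_2:
  (-72/11, 192/11) → W = -96/11
  (-331/2, -283/2) → W = -1607/2
  (187/20, -829/80) → W = 2163/80

The minimum is at (-331/2, -283/2). Substituting into each constraint, equality holds for C1 and C3; the remaining constraints have slack.

C1 and C3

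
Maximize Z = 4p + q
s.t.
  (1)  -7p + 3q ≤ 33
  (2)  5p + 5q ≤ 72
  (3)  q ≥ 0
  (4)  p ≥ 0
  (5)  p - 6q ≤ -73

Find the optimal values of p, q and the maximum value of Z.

p = 67/35, q = 437/35, maximum Z = 141/7

At the optimal vertex, 5p + 5q = 72 and p - 6q = -73.
Solving simultaneously gives p = 67/35, q = 437/35.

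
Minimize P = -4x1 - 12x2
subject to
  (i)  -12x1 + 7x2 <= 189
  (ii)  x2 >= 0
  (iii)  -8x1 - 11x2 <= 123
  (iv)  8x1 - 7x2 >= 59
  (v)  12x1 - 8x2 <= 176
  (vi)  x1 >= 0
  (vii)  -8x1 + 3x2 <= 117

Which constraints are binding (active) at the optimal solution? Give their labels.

Vertices and P = -4x1 - 12x2:
  (59/8, 0) → P = -59/2
  (44/3, 0) → P = -176/3
  (38, 35) → P = -572

The minimum is at (38, 35). Substituting into each constraint, equality holds for (iv) and (v); the remaining constraints have slack.

(iv) and (v)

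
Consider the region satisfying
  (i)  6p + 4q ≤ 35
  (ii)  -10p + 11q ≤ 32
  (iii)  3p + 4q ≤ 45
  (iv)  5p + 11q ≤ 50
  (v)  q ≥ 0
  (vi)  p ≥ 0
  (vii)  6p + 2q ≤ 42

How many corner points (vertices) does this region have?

5

The feasible vertices (each the meet of two boundaries and inside every other half-plane) are:
  (185/46, 125/46)
  (35/6, 0)
  (6/5, 4)
  (0, 32/11)
  (0, 0)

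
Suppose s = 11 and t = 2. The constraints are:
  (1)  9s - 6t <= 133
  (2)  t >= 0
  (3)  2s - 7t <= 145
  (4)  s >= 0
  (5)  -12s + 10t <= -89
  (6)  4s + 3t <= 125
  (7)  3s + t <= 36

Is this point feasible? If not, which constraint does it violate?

feasible

(1): 87 ≤ 133 ✓
(2): 2 ≥ 0 ✓
(3): 8 ≤ 145 ✓
(4): 11 ≥ 0 ✓
(5): -112 ≤ -89 ✓
(6): 50 ≤ 125 ✓
(7): 35 ≤ 36 ✓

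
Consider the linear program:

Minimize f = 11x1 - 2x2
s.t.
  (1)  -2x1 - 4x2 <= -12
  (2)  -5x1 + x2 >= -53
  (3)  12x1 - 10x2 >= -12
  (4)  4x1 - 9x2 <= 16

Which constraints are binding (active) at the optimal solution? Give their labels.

Corner points and f = 11x1 - 2x2:
  (18/17, 42/17) → f = 114/17
  (86/17, 8/17) → f = 930/17
  (271/19, 348/19) → f = 2285/19
  (461/41, 132/41) → f = 4807/41

The minimum is at (18/17, 42/17). Substituting into each constraint, equality holds for (1) and (3); the remaining constraints have slack.

(1) and (3)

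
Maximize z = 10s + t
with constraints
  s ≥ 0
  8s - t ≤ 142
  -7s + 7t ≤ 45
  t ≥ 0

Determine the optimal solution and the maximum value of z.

s = 1039/49, t = 1354/49, maximum z = 11744/49

Corner points and z = 10s + t:
  (0, 45/7) → z = 45/7
  (0, 0) → z = 0
  (1039/49, 1354/49) → z = 11744/49
  (71/4, 0) → z = 355/2

At the optimal vertex, 8s - t = 142 and -7s + 7t = 45.
Solving simultaneously gives s = 1039/49, t = 1354/49.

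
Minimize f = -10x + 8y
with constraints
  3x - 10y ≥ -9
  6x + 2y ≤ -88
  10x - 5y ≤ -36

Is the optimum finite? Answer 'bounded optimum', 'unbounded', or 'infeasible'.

unbounded

From the feasible point (-449/33, -35/11), moving in the direction (-5, -10) keeps every constraint satisfied while f decreases without bound.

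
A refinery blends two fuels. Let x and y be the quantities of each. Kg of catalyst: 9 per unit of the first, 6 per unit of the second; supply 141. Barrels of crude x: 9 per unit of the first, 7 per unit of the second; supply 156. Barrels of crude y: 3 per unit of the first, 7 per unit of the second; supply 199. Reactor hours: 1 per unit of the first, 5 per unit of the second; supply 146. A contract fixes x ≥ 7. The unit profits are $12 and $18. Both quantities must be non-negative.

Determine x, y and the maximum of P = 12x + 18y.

Vertices and P = 12x + 18y:
  (47/3, 0) → P = 188
  (7, 0) → P = 84
  (7, 13) → P = 318

The optimum lies where 9x + 6y = 141 and x = 7.
Solving simultaneously gives x = 7, y = 13.

x = 7, y = 13, maximum P = 318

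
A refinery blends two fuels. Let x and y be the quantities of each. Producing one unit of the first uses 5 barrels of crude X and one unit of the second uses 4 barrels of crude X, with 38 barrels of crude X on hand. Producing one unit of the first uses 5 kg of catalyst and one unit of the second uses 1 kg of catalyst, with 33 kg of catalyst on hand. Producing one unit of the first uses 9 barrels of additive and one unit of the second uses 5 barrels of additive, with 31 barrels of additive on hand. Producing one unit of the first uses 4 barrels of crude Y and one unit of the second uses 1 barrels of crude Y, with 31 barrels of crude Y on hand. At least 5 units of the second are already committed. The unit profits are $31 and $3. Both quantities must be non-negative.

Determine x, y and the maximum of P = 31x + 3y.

Vertices and P = 31x + 3y:
  (0, 31/5) → P = 93/5
  (0, 5) → P = 15
  (2/3, 5) → P = 107/3

x = 2/3, y = 5, maximum P = 107/3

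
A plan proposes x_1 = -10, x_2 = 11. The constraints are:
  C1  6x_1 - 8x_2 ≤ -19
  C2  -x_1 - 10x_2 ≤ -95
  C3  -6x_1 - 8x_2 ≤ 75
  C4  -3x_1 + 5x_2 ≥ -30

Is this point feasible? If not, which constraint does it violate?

feasible

C1: -148 ≤ -19 ✓
C2: -100 ≤ -95 ✓
C3: -28 ≤ 75 ✓
C4: 85 ≥ -30 ✓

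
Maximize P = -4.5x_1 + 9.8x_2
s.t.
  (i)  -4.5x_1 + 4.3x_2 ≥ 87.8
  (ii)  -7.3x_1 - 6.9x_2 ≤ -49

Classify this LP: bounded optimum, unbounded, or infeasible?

From the feasible point (-9878/1561, 21536/1561), moving in the direction (4.3, 4.5) keeps every constraint satisfied while P increases without bound.

unbounded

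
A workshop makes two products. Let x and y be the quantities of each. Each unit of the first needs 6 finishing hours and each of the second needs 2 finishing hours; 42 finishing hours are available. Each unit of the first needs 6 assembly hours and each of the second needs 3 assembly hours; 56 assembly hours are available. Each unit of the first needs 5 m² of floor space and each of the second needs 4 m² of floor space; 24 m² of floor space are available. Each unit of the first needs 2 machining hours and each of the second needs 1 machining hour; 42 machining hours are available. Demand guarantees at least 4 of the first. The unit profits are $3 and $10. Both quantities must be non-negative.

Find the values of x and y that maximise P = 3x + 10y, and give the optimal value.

Extreme points and P = 3x + 10y:
  (24/5, 0) → P = 72/5
  (4, 0) → P = 12
  (4, 1) → P = 22

x = 4, y = 1, maximum P = 22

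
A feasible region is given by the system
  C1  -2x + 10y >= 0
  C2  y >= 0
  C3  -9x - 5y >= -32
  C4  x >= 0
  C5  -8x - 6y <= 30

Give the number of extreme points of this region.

The feasible vertices (each the meet of two boundaries and inside every other half-plane) are:
  (0, 0)
  (16/5, 16/25)
  (0, 32/5)

3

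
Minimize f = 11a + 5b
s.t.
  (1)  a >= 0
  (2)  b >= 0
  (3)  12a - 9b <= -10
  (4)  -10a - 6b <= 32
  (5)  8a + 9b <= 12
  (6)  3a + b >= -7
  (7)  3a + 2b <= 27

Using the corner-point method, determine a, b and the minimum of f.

Extreme points and f = 11a + 5b:
  (0, 10/9) → f = 50/9
  (0, 4/3) → f = 20/3
  (1/10, 56/45) → f = 659/90

The binding constraints are a = 0 and 12a - 9b = -10.
Solving simultaneously gives a = 0, b = 10/9.

a = 0, b = 10/9, minimum f = 50/9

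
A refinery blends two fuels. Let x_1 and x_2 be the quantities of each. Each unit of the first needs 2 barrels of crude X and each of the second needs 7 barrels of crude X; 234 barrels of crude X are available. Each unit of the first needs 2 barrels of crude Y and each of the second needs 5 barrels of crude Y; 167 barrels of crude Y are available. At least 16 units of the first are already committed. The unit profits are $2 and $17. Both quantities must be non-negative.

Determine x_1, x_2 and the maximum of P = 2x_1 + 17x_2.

x_1 = 16, x_2 = 27, maximum P = 491

Vertices and P = 2x_1 + 17x_2:
  (167/2, 0) → P = 167
  (16, 0) → P = 32
  (16, 27) → P = 491

At the optimal vertex, 2x_1 + 5x_2 = 167 and x_1 = 16.
Solving simultaneously gives x_1 = 16, x_2 = 27.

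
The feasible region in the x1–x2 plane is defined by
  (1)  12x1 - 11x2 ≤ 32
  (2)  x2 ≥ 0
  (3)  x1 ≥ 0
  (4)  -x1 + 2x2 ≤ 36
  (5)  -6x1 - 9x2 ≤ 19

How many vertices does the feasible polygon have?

4

Intersecting each pair of boundary lines and keeping only the points that satisfy every inequality leaves:
  (8/3, 0)
  (460/13, 464/13)
  (0, 0)
  (0, 18)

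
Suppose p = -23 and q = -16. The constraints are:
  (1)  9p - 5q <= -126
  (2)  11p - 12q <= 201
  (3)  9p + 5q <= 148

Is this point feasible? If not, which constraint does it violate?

(1): -127 ≤ -126 ✓
(2): -61 ≤ 201 ✓
(3): -287 ≤ 148 ✓

feasible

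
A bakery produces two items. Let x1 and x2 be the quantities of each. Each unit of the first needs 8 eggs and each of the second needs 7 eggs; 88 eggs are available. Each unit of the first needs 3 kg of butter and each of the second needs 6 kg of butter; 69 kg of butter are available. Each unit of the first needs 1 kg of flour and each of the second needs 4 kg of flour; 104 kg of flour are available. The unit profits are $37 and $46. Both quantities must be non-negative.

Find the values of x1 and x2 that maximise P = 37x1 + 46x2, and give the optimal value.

x1 = 5/3, x2 = 32/3, maximum P = 1657/3

At the optimal vertex, 8x1 + 7x2 = 88 and 3x1 + 6x2 = 69.
Solving simultaneously gives x1 = 5/3, x2 = 32/3.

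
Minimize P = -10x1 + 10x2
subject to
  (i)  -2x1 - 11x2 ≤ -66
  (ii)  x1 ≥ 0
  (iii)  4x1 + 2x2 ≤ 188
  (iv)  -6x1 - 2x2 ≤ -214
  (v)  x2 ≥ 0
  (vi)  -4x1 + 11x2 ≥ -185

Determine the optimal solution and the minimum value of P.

x1 = 1219/26, x2 = 3/13, minimum P = -6065/13

Vertices and P = -10x1 + 10x2:
  (13, 68) → P = 550
  (1219/26, 3/13) → P = -6065/13
  (107/3, 0) → P = -1070/3
  (185/4, 0) → P = -925/2

The binding constraints are 4x1 + 2x2 = 188 and -4x1 + 11x2 = -185.
Solving simultaneously gives x1 = 1219/26, x2 = 3/13.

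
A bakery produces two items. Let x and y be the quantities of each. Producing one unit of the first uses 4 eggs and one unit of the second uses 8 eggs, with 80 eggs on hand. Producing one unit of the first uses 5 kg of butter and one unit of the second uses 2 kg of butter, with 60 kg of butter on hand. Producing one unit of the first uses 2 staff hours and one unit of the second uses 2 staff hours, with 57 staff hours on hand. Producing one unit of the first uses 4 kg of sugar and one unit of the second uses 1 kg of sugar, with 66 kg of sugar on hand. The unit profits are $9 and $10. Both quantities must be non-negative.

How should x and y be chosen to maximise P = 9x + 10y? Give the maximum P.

x = 10, y = 5, maximum P = 140

The binding constraints are 4x + 8y = 80 and 5x + 2y = 60.
Solving simultaneously gives x = 10, y = 5.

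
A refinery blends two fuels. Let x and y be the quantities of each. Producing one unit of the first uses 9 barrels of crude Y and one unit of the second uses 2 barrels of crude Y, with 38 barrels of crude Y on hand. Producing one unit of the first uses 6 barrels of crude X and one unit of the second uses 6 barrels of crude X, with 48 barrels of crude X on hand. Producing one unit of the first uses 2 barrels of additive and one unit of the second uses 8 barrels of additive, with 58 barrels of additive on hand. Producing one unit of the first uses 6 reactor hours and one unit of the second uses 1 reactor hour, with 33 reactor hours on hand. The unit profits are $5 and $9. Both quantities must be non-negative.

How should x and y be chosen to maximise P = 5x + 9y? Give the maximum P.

x = 1, y = 7, maximum P = 68

Feasible corners and P = 5x + 9y:
  (0, 0) → P = 0
  (0, 29/4) → P = 261/4
  (38/9, 0) → P = 190/9
  (22/7, 34/7) → P = 416/7
  (1, 7) → P = 68

The optimum lies where 6x + 6y = 48 and 2x + 8y = 58.
Solving simultaneously gives x = 1, y = 7.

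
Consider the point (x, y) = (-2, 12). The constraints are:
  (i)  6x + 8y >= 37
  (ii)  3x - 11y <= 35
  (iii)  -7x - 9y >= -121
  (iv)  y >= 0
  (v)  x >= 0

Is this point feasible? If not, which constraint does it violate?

Constraint (v): x = -2, which is not ≥ 0. All other constraints are satisfied.

not feasible — violates (v)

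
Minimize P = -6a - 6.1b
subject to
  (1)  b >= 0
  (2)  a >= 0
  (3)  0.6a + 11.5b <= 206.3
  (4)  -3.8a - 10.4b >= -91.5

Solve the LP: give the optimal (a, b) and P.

Feasible corners and P = -6a - 6.1b:
  (0, 0) → P = 0
  (915/38, 0) → P = -2745/19
  (0, 915/104) → P = -11163/208

The binding constraints are b = 0 and -3.8a - 10.4b = -91.5.
Solving simultaneously gives a = 915/38, b = 0.

a = 915/38, b = 0, minimum P = -2745/19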